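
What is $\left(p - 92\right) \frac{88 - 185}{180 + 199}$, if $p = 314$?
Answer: $- \frac{21534}{379} \approx -56.818$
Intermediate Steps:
$\left(p - 92\right) \frac{88 - 185}{180 + 199} = \left(314 - 92\right) \frac{88 - 185}{180 + 199} = 222 \left(- \frac{97}{379}\right) = - \frac{21534}{379}$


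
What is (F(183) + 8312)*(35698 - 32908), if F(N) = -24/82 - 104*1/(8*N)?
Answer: 57996852510/2501 ≈ 2.3189e+7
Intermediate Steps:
F(N) = -12/41 - 13/N (F(N) = -24*1/82 - 104*1/(8*N) = -12/41 - 13/N)
(F(183) + 8312)*(35698 - 32908) = ((-12/41 - 13/183) + 8312)*(35698 - 32908) = ((-12/41 - 13*1/183) + 8312)*2790 = ((-12/41 - 13/183) + 8312)*2790 = (-2729/7503 + 8312)*2790 = (62362207/7503)*2790 = 57996852510/2501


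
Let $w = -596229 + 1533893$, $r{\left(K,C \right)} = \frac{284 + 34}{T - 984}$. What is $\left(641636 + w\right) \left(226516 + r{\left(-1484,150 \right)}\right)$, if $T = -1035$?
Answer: $\frac{240756644346600}{673} \approx 3.5774 \cdot 10^{11}$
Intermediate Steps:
$r{\left(K,C \right)} = - \frac{106}{673}$ ($r{\left(K,C \right)} = \frac{284 + 34}{-1035 - 984} = \frac{318}{-2019} = 318 \left(- \frac{1}{2019}\right) = - \frac{106}{673}$)
$w = 937664$
$\left(641636 + w\right) \left(226516 + r{\left(-1484,150 \right)}\right) = \left(641636 + 937664\right) \left(226516 - \frac{106}{673}\right) = 1579300 \cdot \frac{152445162}{673} = \frac{240756644346600}{673}$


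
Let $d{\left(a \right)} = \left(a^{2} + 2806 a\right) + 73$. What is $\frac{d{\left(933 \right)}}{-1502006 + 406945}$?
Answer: $- \frac{3488560}{1095061} \approx -3.1857$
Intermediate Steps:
$d{\left(a \right)} = 73 + a^{2} + 2806 a$
$\frac{d{\left(933 \right)}}{-1502006 + 406945} = \frac{73 + 933^{2} + 2806 \cdot 933}{-1502006 + 406945} = \frac{73 + 870489 + 2617998}{-1095061} = 3488560 \left(- \frac{1}{1095061}\right) = - \frac{3488560}{1095061}$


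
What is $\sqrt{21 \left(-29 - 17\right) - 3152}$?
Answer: $i \sqrt{4118} \approx 64.172 i$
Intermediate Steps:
$\sqrt{21 \left(-29 - 17\right) - 3152} = \sqrt{21 \left(-46\right) - 3152} = \sqrt{-966 - 3152} = \sqrt{-4118} = i \sqrt{4118}$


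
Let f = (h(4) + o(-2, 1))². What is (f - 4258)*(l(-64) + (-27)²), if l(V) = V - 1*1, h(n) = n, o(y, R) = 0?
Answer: -2816688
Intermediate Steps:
l(V) = -1 + V (l(V) = V - 1 = -1 + V)
f = 16 (f = (4 + 0)² = 4² = 16)
(f - 4258)*(l(-64) + (-27)²) = (16 - 4258)*((-1 - 64) + (-27)²) = -4242*(-65 + 729) = -4242*664 = -2816688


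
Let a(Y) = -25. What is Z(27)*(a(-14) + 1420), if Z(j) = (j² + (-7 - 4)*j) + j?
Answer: 640305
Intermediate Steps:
Z(j) = j² - 10*j (Z(j) = (j² - 11*j) + j = j² - 10*j)
Z(27)*(a(-14) + 1420) = (27*(-10 + 27))*(-25 + 1420) = (27*17)*1395 = 459*1395 = 640305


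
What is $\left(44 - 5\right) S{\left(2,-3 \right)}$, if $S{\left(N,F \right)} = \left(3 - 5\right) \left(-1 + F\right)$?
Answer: $312$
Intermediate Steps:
$S{\left(N,F \right)} = 2 - 2 F$ ($S{\left(N,F \right)} = - 2 \left(-1 + F\right) = 2 - 2 F$)
$\left(44 - 5\right) S{\left(2,-3 \right)} = \left(44 - 5\right) \left(2 - -6\right) = 39 \left(2 + 6\right) = 39 \cdot 8 = 312$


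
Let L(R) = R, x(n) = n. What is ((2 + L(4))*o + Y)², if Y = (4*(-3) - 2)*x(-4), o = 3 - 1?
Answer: 4624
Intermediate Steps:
o = 2
Y = 56 (Y = (4*(-3) - 2)*(-4) = (-12 - 2)*(-4) = -14*(-4) = 56)
((2 + L(4))*o + Y)² = ((2 + 4)*2 + 56)² = (6*2 + 56)² = (12 + 56)² = 68² = 4624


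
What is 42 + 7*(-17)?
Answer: -77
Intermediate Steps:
42 + 7*(-17) = 42 - 119 = -77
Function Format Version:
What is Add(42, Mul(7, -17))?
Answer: -77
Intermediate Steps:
Add(42, Mul(7, -17)) = Add(42, -119) = -77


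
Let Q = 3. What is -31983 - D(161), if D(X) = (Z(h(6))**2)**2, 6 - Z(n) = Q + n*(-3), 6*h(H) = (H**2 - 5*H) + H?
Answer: -38544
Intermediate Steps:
h(H) = -2*H/3 + H**2/6 (h(H) = ((H**2 - 5*H) + H)/6 = (H**2 - 4*H)/6 = -2*H/3 + H**2/6)
Z(n) = 3 + 3*n (Z(n) = 6 - (3 + n*(-3)) = 6 - (3 - 3*n) = 6 + (-3 + 3*n) = 3 + 3*n)
D(X) = 6561 (D(X) = ((3 + 3*((1/6)*6*(-4 + 6)))**2)**2 = ((3 + 3*((1/6)*6*2))**2)**2 = ((3 + 3*2)**2)**2 = ((3 + 6)**2)**2 = (9**2)**2 = 81**2 = 6561)
-31983 - D(161) = -31983 - 1*6561 = -31983 - 6561 = -38544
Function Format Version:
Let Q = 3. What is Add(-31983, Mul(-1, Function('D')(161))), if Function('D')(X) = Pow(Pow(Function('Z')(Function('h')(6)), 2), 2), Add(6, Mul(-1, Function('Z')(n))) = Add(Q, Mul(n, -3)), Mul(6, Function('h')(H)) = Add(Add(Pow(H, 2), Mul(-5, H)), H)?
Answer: -38544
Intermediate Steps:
Function('h')(H) = Add(Mul(Rational(-2, 3), H), Mul(Rational(1, 6), Pow(H, 2))) (Function('h')(H) = Mul(Rational(1, 6), Add(Add(Pow(H, 2), Mul(-5, H)), H)) = Mul(Rational(1, 6), Add(Pow(H, 2), Mul(-4, H))) = Add(Mul(Rational(-2, 3), H), Mul(Rational(1, 6), Pow(H, 2))))
Function('Z')(n) = Add(3, Mul(3, n)) (Function('Z')(n) = Add(6, Mul(-1, Add(3, Mul(n, -3)))) = Add(6, Mul(-1, Add(3, Mul(-3, n)))) = Add(6, Add(-3, Mul(3, n))) = Add(3, Mul(3, n)))
Function('D')(X) = 6561 (Function('D')(X) = Pow(Pow(Add(3, Mul(3, Mul(Rational(1, 6), 6, Add(-4, 6)))), 2), 2) = Pow(Pow(Add(3, Mul(3, Mul(Rational(1, 6), 6, 2))), 2), 2) = Pow(Pow(Add(3, Mul(3, 2)), 2), 2) = Pow(Pow(Add(3, 6), 2), 2) = Pow(Pow(9, 2), 2) = Pow(81, 2) = 6561)
Add(-31983, Mul(-1, Function('D')(161))) = Add(-31983, Mul(-1, 6561)) = Add(-31983, -6561) = -38544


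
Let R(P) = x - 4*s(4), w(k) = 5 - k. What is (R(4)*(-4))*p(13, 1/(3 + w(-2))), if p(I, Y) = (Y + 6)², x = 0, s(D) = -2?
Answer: -29768/25 ≈ -1190.7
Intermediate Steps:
R(P) = 8 (R(P) = 0 - 4*(-2) = 0 + 8 = 8)
p(I, Y) = (6 + Y)²
(R(4)*(-4))*p(13, 1/(3 + w(-2))) = (8*(-4))*(6 + 1/(3 + (5 - 1*(-2))))² = -32*(6 + 1/(3 + (5 + 2)))² = -32*(6 + 1/(3 + 7))² = -32*(6 + 1/10)² = -32*(6 + ⅒)² = -32*(61/10)² = -32*3721/100 = -29768/25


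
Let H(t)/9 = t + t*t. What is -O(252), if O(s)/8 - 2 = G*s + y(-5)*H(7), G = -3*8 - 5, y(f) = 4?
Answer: 42320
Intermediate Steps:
H(t) = 9*t + 9*t² (H(t) = 9*(t + t*t) = 9*(t + t²) = 9*t + 9*t²)
G = -29 (G = -24 - 5 = -29)
O(s) = 16144 - 232*s (O(s) = 16 + 8*(-29*s + 4*(9*7*(1 + 7))) = 16 + 8*(-29*s + 4*(9*7*8)) = 16 + 8*(-29*s + 4*504) = 16 + 8*(-29*s + 2016) = 16 + 8*(2016 - 29*s) = 16 + (16128 - 232*s) = 16144 - 232*s)
-O(252) = -(16144 - 232*252) = -(16144 - 58464) = -1*(-42320) = 42320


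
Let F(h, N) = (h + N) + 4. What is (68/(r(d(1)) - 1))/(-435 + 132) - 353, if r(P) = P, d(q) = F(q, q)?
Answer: -534863/1515 ≈ -353.04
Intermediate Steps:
F(h, N) = 4 + N + h (F(h, N) = (N + h) + 4 = 4 + N + h)
d(q) = 4 + 2*q (d(q) = 4 + q + q = 4 + 2*q)
(68/(r(d(1)) - 1))/(-435 + 132) - 353 = (68/((4 + 2*1) - 1))/(-435 + 132) - 353 = (68/((4 + 2) - 1))/(-303) - 353 = -68/(303*(6 - 1)) - 353 = -68/(303*5) - 353 = -1/303*68/5 - 353 = -68/1515 - 353 = -534863/1515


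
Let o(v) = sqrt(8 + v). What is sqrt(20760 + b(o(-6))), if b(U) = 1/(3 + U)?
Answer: sqrt(62281 + 20760*sqrt(2))/sqrt(3 + sqrt(2)) ≈ 144.08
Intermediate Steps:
sqrt(20760 + b(o(-6))) = sqrt(20760 + 1/(3 + sqrt(8 - 6))) = sqrt(20760 + 1/(3 + sqrt(2)))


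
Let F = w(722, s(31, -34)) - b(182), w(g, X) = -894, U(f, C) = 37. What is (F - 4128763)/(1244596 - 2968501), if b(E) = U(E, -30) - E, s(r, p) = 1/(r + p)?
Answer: 1376504/574635 ≈ 2.3954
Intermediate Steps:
s(r, p) = 1/(p + r)
b(E) = 37 - E
F = -749 (F = -894 - (37 - 1*182) = -894 - (37 - 182) = -894 - 1*(-145) = -894 + 145 = -749)
(F - 4128763)/(1244596 - 2968501) = (-749 - 4128763)/(1244596 - 2968501) = -4129512/(-1723905) = -4129512*(-1/1723905) = 1376504/574635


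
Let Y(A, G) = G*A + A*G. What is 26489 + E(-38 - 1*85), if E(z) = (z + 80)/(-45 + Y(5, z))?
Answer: 33773518/1275 ≈ 26489.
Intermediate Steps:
Y(A, G) = 2*A*G (Y(A, G) = A*G + A*G = 2*A*G)
E(z) = (80 + z)/(-45 + 10*z) (E(z) = (z + 80)/(-45 + 2*5*z) = (80 + z)/(-45 + 10*z))
26489 + E(-38 - 1*85) = 26489 + (80 + (-38 - 1*85))/(5*(-9 + 2*(-38 - 1*85))) = 26489 + (80 + (-38 - 85))/(5*(-9 + 2*(-38 - 85))) = 26489 + (80 - 123)/(5*(-9 + 2*(-123))) = 26489 + (⅕)*(-43)/(-9 - 246) = 26489 + (⅕)*(-43)/(-255) = 26489 + (⅕)*(-1/255)*(-43) = 26489 + 43/1275 = 33773518/1275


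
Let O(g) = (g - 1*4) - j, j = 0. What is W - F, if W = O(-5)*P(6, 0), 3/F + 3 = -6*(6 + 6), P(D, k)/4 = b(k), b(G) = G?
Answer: 1/25 ≈ 0.040000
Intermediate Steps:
O(g) = -4 + g (O(g) = (g - 1*4) - 1*0 = (g - 4) + 0 = (-4 + g) + 0 = -4 + g)
P(D, k) = 4*k
F = -1/25 (F = 3/(-3 - 6*(6 + 6)) = 3/(-3 - 6*12) = 3/(-3 - 72) = 3/(-75) = 3*(-1/75) = -1/25 ≈ -0.040000)
W = 0 (W = (-4 - 5)*(4*0) = -9*0 = 0)
W - F = 0 - 1*(-1/25) = 0 + 1/25 = 1/25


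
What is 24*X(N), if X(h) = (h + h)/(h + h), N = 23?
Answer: 24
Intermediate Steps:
X(h) = 1 (X(h) = (2*h)/((2*h)) = (2*h)*(1/(2*h)) = 1)
24*X(N) = 24*1 = 24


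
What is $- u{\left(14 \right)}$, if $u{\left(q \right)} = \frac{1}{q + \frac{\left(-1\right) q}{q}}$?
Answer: $- \frac{1}{13} \approx -0.076923$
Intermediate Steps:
$u{\left(q \right)} = \frac{1}{-1 + q}$ ($u{\left(q \right)} = \frac{1}{q - 1} = \frac{1}{-1 + q}$)
$- u{\left(14 \right)} = - \frac{1}{-1 + 14} = - \frac{1}{13}$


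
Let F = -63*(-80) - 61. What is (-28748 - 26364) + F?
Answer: -50133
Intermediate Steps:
F = 4979 (F = 5040 - 61 = 4979)
(-28748 - 26364) + F = (-28748 - 26364) + 4979 = -55112 + 4979 = -50133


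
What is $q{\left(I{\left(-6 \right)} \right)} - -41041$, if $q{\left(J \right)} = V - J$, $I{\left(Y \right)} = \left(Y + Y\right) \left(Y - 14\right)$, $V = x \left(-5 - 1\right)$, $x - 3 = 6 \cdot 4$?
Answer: $40639$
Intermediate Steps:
$x = 27$ ($x = 3 + 6 \cdot 4 = 3 + 24 = 27$)
$V = -162$ ($V = 27 \left(-5 - 1\right) = 27 \left(-6\right) = -162$)
$I{\left(Y \right)} = 2 Y \left(-14 + Y\right)$
$q{\left(J \right)} = -162 - J$
$q{\left(I{\left(-6 \right)} \right)} - -41041 = \left(-162 - 2 \left(-6\right) \left(-14 - 6\right)\right) - -41041 = \left(-162 - 2 \left(-6\right) \left(-20\right)\right) + 41041 = \left(-162 - 240\right) + 41041 = -402 + 41041 = 40639$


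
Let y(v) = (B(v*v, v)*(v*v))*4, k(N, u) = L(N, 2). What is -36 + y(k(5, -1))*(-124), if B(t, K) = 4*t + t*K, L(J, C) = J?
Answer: -2790036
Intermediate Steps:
k(N, u) = N
B(t, K) = 4*t + K*t
y(v) = 4*v**4*(4 + v) (y(v) = (((v*v)*(4 + v))*(v*v))*4 = ((v**2*(4 + v))*v**2)*4 = (v**4*(4 + v))*4 = 4*v**4*(4 + v))
-36 + y(k(5, -1))*(-124) = -36 + (4*5**4*(4 + 5))*(-124) = -36 + (4*625*9)*(-124) = -36 + 22500*(-124) = -36 - 2790000 = -2790036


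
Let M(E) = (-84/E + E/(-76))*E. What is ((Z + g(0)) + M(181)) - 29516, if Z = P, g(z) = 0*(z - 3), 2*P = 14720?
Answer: -1723001/76 ≈ -22671.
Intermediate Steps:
P = 7360 (P = (½)*14720 = 7360)
g(z) = 0 (g(z) = 0*(-3 + z) = 0)
Z = 7360
M(E) = E*(-84/E - E/76) (M(E) = (-84/E + E*(-1/76))*E = (-84/E - E/76)*E = E*(-84/E - E/76))
((Z + g(0)) + M(181)) - 29516 = ((7360 + 0) + (-84 - 1/76*181²)) - 29516 = (7360 + (-84 - 1/76*32761)) - 29516 = (7360 + (-84 - 32761/76)) - 29516 = (7360 - 39145/76) - 29516 = 520215/76 - 29516 = -1723001/76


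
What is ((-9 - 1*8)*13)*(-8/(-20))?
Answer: -442/5 ≈ -88.400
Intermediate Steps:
((-9 - 1*8)*13)*(-8/(-20)) = ((-9 - 8)*13)*(-8*(-1/20)) = -17*13*(⅖) = -221*⅖ = -442/5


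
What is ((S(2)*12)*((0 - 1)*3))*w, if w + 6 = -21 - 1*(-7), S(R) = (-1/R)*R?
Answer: -720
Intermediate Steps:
S(R) = -1
w = -20 (w = -6 + (-21 - 1*(-7)) = -6 + (-21 + 7) = -6 - 14 = -20)
((S(2)*12)*((0 - 1)*3))*w = ((-1*12)*((0 - 1)*3))*(-20) = -(-12)*3*(-20) = -12*(-3)*(-20) = 36*(-20) = -720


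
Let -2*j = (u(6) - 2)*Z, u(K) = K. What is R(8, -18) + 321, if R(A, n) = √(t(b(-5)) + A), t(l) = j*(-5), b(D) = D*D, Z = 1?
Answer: 321 + 3*√2 ≈ 325.24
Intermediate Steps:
b(D) = D²
j = -2 (j = -(6 - 2)/2 = -2 ≈ -2.0000)
t(l) = 10 (t(l) = -2*(-5) = 10)
R(A, n) = √(10 + A)
R(8, -18) + 321 = √(10 + 8) + 321 = √18 + 321 = 3*√2 + 321 = 321 + 3*√2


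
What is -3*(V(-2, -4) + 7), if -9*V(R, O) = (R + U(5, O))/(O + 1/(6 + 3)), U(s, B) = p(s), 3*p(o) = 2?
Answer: -731/35 ≈ -20.886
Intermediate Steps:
p(o) = ⅔ (p(o) = (⅓)*2 = ⅔)
U(s, B) = ⅔
V(R, O) = -(⅔ + R)/(9*(⅑ + O)) (V(R, O) = -(R + ⅔)/(9*(O + 1/(6 + 3))) = -(⅔ + R)/(9*(O + 1/9)) = -(⅔ + R)/(9*(O + ⅑)) = -(⅔ + R)/(9*(⅑ + O)))
-3*(V(-2, -4) + 7) = -3*((-2 - 3*(-2))/(3*(1 + 9*(-4))) + 7) = -3*((-2 + 6)/(3*(1 - 36)) + 7) = -3*((⅓)*4/(-35) + 7) = -3*((⅓)*(-1/35)*4 + 7) = -3*(-4/105 + 7) = -3*731/105 = -731/35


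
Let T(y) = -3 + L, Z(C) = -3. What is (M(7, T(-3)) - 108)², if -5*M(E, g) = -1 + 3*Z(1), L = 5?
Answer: 11236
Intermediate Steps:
T(y) = 2 (T(y) = -3 + 5 = 2)
M(E, g) = 2 (M(E, g) = -(-1 + 3*(-3))/5 = -(-1 - 9)/5 = -⅕*(-10) = 2)
(M(7, T(-3)) - 108)² = (2 - 108)² = (-106)² = 11236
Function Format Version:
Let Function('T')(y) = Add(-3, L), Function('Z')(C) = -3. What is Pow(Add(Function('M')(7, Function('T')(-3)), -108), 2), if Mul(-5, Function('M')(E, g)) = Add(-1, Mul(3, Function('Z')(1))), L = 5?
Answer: 11236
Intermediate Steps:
Function('T')(y) = 2 (Function('T')(y) = Add(-3, 5) = 2)
Function('M')(E, g) = 2 (Function('M')(E, g) = Mul(Rational(-1, 5), Add(-1, Mul(3, -3))) = Mul(Rational(-1, 5), Add(-1, -9)) = Mul(Rational(-1, 5), -10) = 2)
Pow(Add(Function('M')(7, Function('T')(-3)), -108), 2) = Pow(Add(2, -108), 2) = Pow(-106, 2) = 11236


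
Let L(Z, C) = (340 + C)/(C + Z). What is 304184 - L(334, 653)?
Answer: 100076205/329 ≈ 3.0418e+5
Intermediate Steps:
L(Z, C) = (340 + C)/(C + Z)
304184 - L(334, 653) = 304184 - (340 + 653)/(653 + 334) = 304184 - 993/987 = 304184 - 1*331/329 = 304184 - 331/329 = 100076205/329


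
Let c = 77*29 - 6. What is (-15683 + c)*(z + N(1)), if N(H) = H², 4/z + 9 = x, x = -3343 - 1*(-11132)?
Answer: -26185376/1945 ≈ -13463.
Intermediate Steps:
x = 7789 (x = -3343 + 11132 = 7789)
z = 1/1945 (z = 4/(-9 + 7789) = 4/7780 = 4*(1/7780) = 1/1945 ≈ 0.00051414)
c = 2227 (c = 2233 - 6 = 2227)
(-15683 + c)*(z + N(1)) = (-15683 + 2227)*(1/1945 + 1²) = -13456*(1/1945 + 1) = -13456*1946/1945 = -26185376/1945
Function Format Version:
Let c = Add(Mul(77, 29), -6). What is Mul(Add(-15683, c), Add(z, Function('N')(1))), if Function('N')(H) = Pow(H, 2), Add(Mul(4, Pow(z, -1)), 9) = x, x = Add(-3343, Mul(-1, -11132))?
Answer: Rational(-26185376, 1945) ≈ -13463.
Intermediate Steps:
x = 7789 (x = Add(-3343, 11132) = 7789)
z = Rational(1, 1945) (z = Mul(4, Pow(Add(-9, 7789), -1)) = Mul(4, Pow(7780, -1)) = Mul(4, Rational(1, 7780)) = Rational(1, 1945) ≈ 0.00051414)
c = 2227 (c = Add(2233, -6) = 2227)
Mul(Add(-15683, c), Add(z, Function('N')(1))) = Mul(Add(-15683, 2227), Add(Rational(1, 1945), Pow(1, 2))) = Mul(-13456, Add(Rational(1, 1945), 1)) = Mul(-13456, Rational(1946, 1945)) = Rational(-26185376, 1945)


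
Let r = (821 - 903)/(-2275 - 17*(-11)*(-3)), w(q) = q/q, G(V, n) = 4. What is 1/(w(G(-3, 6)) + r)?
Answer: 1418/1459 ≈ 0.97190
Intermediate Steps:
w(q) = 1
r = 41/1418 (r = -82/(-2275 + 187*(-3)) = -82/(-2275 - 561) = -82/(-2836) = -82*(-1/2836) = 41/1418 ≈ 0.028914)
1/(w(G(-3, 6)) + r) = 1/(1 + 41/1418) = 1/(1459/1418) = 1418/1459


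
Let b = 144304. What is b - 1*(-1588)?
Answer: 145892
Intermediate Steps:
b - 1*(-1588) = 144304 - 1*(-1588) = 144304 + 1588 = 145892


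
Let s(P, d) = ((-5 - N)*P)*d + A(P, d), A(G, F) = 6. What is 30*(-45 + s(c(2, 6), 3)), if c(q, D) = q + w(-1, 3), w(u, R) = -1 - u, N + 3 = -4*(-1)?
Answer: -2250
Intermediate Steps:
N = 1 (N = -3 - 4*(-1) = -3 + 4 = 1)
c(q, D) = q (c(q, D) = q + (-1 - 1*(-1)) = q + (-1 + 1) = q + 0 = q)
s(P, d) = 6 - 6*P*d (s(P, d) = ((-5 - 1*1)*P)*d + 6 = ((-5 - 1)*P)*d + 6 = (-6*P)*d + 6 = -6*P*d + 6 = 6 - 6*P*d)
30*(-45 + s(c(2, 6), 3)) = 30*(-45 + (6 - 6*2*3)) = 30*(-45 + (6 - 36)) = 30*(-45 - 30) = 30*(-75) = -2250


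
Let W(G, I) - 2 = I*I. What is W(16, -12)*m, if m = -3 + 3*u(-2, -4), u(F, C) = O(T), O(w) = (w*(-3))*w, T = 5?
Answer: -33288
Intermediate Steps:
O(w) = -3*w² (O(w) = (-3*w)*w = -3*w²)
u(F, C) = -75 (u(F, C) = -3*5² = -3*25 = -75)
W(G, I) = 2 + I² (W(G, I) = 2 + I*I = 2 + I²)
m = -228 (m = -3 + 3*(-75) = -3 - 225 = -228)
W(16, -12)*m = (2 + (-12)²)*(-228) = (2 + 144)*(-228) = 146*(-228) = -33288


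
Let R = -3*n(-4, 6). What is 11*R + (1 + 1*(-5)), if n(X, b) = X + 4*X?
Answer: 656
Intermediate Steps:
n(X, b) = 5*X
R = 60 (R = -15*(-4) = -3*(-20) = 60)
11*R + (1 + 1*(-5)) = 11*60 + (1 + 1*(-5)) = 660 + (1 - 5) = 660 - 4 = 656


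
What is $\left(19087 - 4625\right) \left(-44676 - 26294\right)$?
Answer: $-1026368140$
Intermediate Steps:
$\left(19087 - 4625\right) \left(-44676 - 26294\right) = 14462 \left(-44676 - 26294\right) = 14462 \left(-70970\right) = -1026368140$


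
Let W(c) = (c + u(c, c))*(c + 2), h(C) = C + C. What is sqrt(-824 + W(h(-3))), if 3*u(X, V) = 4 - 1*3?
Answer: 2*I*sqrt(1803)/3 ≈ 28.308*I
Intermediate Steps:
h(C) = 2*C
u(X, V) = 1/3 (u(X, V) = (4 - 1*3)/3 = (4 - 3)/3 = (1/3)*1 = 1/3)
W(c) = (2 + c)*(1/3 + c) (W(c) = (c + 1/3)*(c + 2) = (1/3 + c)*(2 + c) = (2 + c)*(1/3 + c))
sqrt(-824 + W(h(-3))) = sqrt(-824 + (2/3 + (2*(-3))**2 + 7*(2*(-3))/3)) = sqrt(-824 + (2/3 + (-6)**2 + (7/3)*(-6))) = sqrt(-824 + (2/3 + 36 - 14)) = sqrt(-824 + 68/3) = sqrt(-2404/3) = 2*I*sqrt(1803)/3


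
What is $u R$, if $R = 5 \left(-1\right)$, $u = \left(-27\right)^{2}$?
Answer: $-3645$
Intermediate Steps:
$u = 729$
$R = -5$
$u R = 729 \left(-5\right) = -3645$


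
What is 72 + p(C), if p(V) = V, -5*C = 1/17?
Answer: 6119/85 ≈ 71.988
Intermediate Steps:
C = -1/85 (C = -⅕/17 = -⅕*1/17 = -1/85 ≈ -0.011765)
72 + p(C) = 72 - 1/85 = 6119/85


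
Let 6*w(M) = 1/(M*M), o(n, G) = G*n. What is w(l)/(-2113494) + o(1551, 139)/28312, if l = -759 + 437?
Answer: 35432404405606519/4653123459599664 ≈ 7.6148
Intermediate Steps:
l = -322
w(M) = 1/(6*M²) (w(M) = 1/(6*((M*M))) = 1/(6*(M²)) = 1/(6*M²))
w(l)/(-2113494) + o(1551, 139)/28312 = ((⅙)/(-322)²)/(-2113494) + (139*1551)/28312 = ((⅙)*(1/103684))*(-1/2113494) + 215589*(1/28312) = (1/622104)*(-1/2113494) + 215589/28312 = -1/1314813071376 + 215589/28312 = 35432404405606519/4653123459599664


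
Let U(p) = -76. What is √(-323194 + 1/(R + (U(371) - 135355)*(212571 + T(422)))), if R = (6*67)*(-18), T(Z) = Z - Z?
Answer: I*√3306912400935561010843083/3198745593 ≈ 568.5*I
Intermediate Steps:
T(Z) = 0
R = -7236 (R = 402*(-18) = -7236)
√(-323194 + 1/(R + (U(371) - 135355)*(212571 + T(422)))) = √(-323194 + 1/(-7236 + (-76 - 135355)*(212571 + 0))) = √(-323194 + 1/(-7236 - 135431*212571)) = √(-323194 + 1/(-7236 - 28788703101)) = √(-323194 + 1/(-28788710337)) = √(-323194 - 1/28788710337) = √(-9304338448656379/28788710337) = I*√3306912400935561010843083/3198745593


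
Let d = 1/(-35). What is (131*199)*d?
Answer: -26069/35 ≈ -744.83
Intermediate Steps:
d = -1/35 ≈ -0.028571
(131*199)*d = (131*199)*(-1/35) = 26069*(-1/35) = -26069/35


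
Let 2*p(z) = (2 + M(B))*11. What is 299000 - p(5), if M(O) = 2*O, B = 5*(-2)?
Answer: 299099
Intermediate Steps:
B = -10
p(z) = -99 (p(z) = ((2 + 2*(-10))*11)/2 = ((2 - 20)*11)/2 = (-18*11)/2 = (1/2)*(-198) = -99)
299000 - p(5) = 299000 - 1*(-99) = 299000 + 99 = 299099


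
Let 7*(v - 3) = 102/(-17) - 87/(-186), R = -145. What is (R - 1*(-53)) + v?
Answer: -5567/62 ≈ -89.790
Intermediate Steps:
v = 137/62 (v = 3 + (102/(-17) - 87/(-186))/7 = 3 + (102*(-1/17) - 87*(-1/186))/7 = 3 + (-6 + 29/62)/7 = 3 + (⅐)*(-343/62) = 3 - 49/62 = 137/62 ≈ 2.2097)
(R - 1*(-53)) + v = (-145 - 1*(-53)) + 137/62 = (-145 + 53) + 137/62 = -92 + 137/62 = -5567/62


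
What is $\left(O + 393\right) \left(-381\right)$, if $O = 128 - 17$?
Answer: $-192024$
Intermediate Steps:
$O = 111$
$\left(O + 393\right) \left(-381\right) = \left(111 + 393\right) \left(-381\right) = 504 \left(-381\right) = -192024$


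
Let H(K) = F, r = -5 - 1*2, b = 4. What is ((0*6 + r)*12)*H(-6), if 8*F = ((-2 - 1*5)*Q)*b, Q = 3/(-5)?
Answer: -882/5 ≈ -176.40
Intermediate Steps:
Q = -⅗ (Q = 3*(-⅕) = -⅗ ≈ -0.60000)
r = -7 (r = -5 - 2 = -7)
F = 21/10 (F = (((-2 - 1*5)*(-⅗))*4)/8 = (((-2 - 5)*(-⅗))*4)/8 = (-7*(-⅗)*4)/8 = ((21/5)*4)/8 = (⅛)*(84/5) = 21/10 ≈ 2.1000)
H(K) = 21/10
((0*6 + r)*12)*H(-6) = ((0*6 - 7)*12)*(21/10) = ((0 - 7)*12)*(21/10) = -7*12*(21/10) = -84*21/10 = -882/5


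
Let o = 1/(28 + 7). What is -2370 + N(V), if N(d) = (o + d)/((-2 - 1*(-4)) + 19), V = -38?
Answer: -581093/245 ≈ -2371.8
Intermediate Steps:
o = 1/35 ≈ 0.028571
N(d) = 1/735 + d/21 (N(d) = (1/35 + d)/((-2 - 1*(-4)) + 19) = (1/35 + d)/((-2 + 4) + 19) = (1/35 + d)/(2 + 19) = (1/35 + d)/21 = (1/35 + d)*(1/21) = 1/735 + d/21)
-2370 + N(V) = -2370 + (1/735 + (1/21)*(-38)) = -2370 + (1/735 - 38/21) = -2370 - 443/245 = -581093/245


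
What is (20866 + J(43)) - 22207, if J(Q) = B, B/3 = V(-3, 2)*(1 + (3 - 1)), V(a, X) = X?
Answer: -1323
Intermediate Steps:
B = 18 (B = 3*(2*(1 + (3 - 1))) = 3*(2*(1 + 2)) = 3*(2*3) = 3*6 = 18)
J(Q) = 18
(20866 + J(43)) - 22207 = (20866 + 18) - 22207 = 20884 - 22207 = -1323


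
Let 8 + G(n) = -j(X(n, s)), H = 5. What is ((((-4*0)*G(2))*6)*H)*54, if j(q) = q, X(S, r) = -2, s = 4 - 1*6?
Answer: 0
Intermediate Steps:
s = -2 (s = 4 - 6 = -2)
G(n) = -6 (G(n) = -8 - 1*(-2) = -8 + 2 = -6)
((((-4*0)*G(2))*6)*H)*54 = (((-4*0*(-6))*6)*5)*54 = (((0*(-6))*6)*5)*54 = ((0*6)*5)*54 = (0*5)*54 = 0*54 = 0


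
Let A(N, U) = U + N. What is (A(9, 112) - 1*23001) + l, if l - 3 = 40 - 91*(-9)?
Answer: -22018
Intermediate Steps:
A(N, U) = N + U
l = 862 (l = 3 + (40 - 91*(-9)) = 3 + (40 + 819) = 3 + 859 = 862)
(A(9, 112) - 1*23001) + l = ((9 + 112) - 1*23001) + 862 = (121 - 23001) + 862 = -22880 + 862 = -22018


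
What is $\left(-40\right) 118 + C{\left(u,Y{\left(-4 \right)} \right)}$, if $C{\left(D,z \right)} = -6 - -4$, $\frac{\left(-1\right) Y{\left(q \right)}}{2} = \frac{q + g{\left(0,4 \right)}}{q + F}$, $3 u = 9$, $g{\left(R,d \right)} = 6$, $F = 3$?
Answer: $-4722$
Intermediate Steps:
$u = 3$ ($u = \frac{1}{3} \cdot 9 = 3$)
$Y{\left(q \right)} = - \frac{2 \left(6 + q\right)}{3 + q}$ ($Y{\left(q \right)} = - 2 \frac{q + 6}{q + 3} = - 2 \frac{6 + q}{3 + q} = - \frac{2 \left(6 + q\right)}{3 + q}$)
$C{\left(D,z \right)} = -2$ ($C{\left(D,z \right)} = -6 + 4 = -2$)
$\left(-40\right) 118 + C{\left(u,Y{\left(-4 \right)} \right)} = \left(-40\right) 118 - 2 = -4720 - 2 = -4722$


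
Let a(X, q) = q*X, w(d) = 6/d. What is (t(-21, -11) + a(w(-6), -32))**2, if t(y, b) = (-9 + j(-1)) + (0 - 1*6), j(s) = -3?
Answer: 196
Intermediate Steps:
a(X, q) = X*q
t(y, b) = -18 (t(y, b) = (-9 - 3) + (0 - 1*6) = -12 + (0 - 6) = -12 - 6 = -18)
(t(-21, -11) + a(w(-6), -32))**2 = (-18 + (6/(-6))*(-32))**2 = (-18 + (6*(-1/6))*(-32))**2 = (-18 - 1*(-32))**2 = (-18 + 32)**2 = 14**2 = 196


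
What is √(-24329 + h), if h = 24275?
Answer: 3*I*√6 ≈ 7.3485*I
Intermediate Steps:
√(-24329 + h) = √(-24329 + 24275) = √(-54) = 3*I*√6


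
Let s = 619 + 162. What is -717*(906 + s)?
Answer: -1209579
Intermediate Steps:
s = 781
-717*(906 + s) = -717*(906 + 781) = -717*1687 = -1209579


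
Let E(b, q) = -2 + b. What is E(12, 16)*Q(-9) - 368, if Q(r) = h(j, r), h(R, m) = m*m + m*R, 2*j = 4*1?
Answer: 262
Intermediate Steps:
j = 2 (j = (4*1)/2 = (½)*4 = 2)
h(R, m) = m² + R*m
Q(r) = r*(2 + r)
E(12, 16)*Q(-9) - 368 = (-2 + 12)*(-9*(2 - 9)) - 368 = 10*(-9*(-7)) - 368 = 10*63 - 368 = 630 - 368 = 262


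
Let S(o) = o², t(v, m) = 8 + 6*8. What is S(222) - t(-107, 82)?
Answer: 49228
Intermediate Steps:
t(v, m) = 56 (t(v, m) = 8 + 48 = 56)
S(222) - t(-107, 82) = 222² - 1*56 = 49284 - 56 = 49228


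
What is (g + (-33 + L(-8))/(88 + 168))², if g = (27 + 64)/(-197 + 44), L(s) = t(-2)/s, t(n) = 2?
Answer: 12889742089/24546115584 ≈ 0.52512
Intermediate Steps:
L(s) = 2/s
g = -91/153 (g = 91/(-153) = 91*(-1/153) = -91/153 ≈ -0.59477)
(g + (-33 + L(-8))/(88 + 168))² = (-91/153 + (-33 + 2/(-8))/(88 + 168))² = (-91/153 + (-33 + 2*(-⅛))/256)² = (-91/153 + (-33 - ¼)*(1/256))² = (-91/153 - 133/4*1/256)² = (-91/153 - 133/1024)² = (-113533/156672)² = 12889742089/24546115584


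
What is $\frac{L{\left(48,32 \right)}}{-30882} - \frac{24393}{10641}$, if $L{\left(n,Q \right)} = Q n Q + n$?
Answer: $- \frac{70935657}{18256409} \approx -3.8855$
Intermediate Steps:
$L{\left(n,Q \right)} = n + n Q^{2}$ ($L{\left(n,Q \right)} = n Q^{2} + n = n + n Q^{2}$)
$\frac{L{\left(48,32 \right)}}{-30882} - \frac{24393}{10641} = \frac{48 \left(1 + 32^{2}\right)}{-30882} - \frac{24393}{10641} = 48 \left(1 + 1024\right) \left(- \frac{1}{30882}\right) - \frac{8131}{3547} = 48 \cdot 1025 \left(- \frac{1}{30882}\right) - \frac{8131}{3547} = 49200 \left(- \frac{1}{30882}\right) - \frac{8131}{3547} = - \frac{8200}{5147} - \frac{8131}{3547} = - \frac{70935657}{18256409}$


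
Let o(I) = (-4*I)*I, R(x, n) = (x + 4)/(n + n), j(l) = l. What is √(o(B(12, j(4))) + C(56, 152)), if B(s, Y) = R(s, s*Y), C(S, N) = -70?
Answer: I*√631/3 ≈ 8.3732*I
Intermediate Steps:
R(x, n) = (4 + x)/(2*n) (R(x, n) = (4 + x)/((2*n)) = (4 + x)*(1/(2*n)) = (4 + x)/(2*n))
B(s, Y) = (4 + s)/(2*Y*s) (B(s, Y) = (4 + s)/(2*((s*Y))) = (4 + s)/(2*((Y*s))) = (1/(Y*s))*(4 + s)/2 = (4 + s)/(2*Y*s))
o(I) = -4*I²
√(o(B(12, j(4))) + C(56, 152)) = √(-4*(4 + 12)²/9216 - 70) = √(-4*((½)*(¼)*(1/12)*16)² - 70) = √(-4*(⅙)² - 70) = √(-4*1/36 - 70) = √(-⅑ - 70) = √(-631/9) = I*√631/3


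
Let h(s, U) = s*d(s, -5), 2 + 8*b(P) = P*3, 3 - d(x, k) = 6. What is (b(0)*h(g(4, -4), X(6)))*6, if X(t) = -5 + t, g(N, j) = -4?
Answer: -18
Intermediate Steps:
d(x, k) = -3 (d(x, k) = 3 - 1*6 = 3 - 6 = -3)
b(P) = -¼ + 3*P/8 (b(P) = -¼ + (P*3)/8 = -¼ + (3*P)/8 = -¼ + 3*P/8)
h(s, U) = -3*s (h(s, U) = s*(-3) = -3*s)
(b(0)*h(g(4, -4), X(6)))*6 = ((-¼ + (3/8)*0)*(-3*(-4)))*6 = ((-¼ + 0)*12)*6 = -¼*12*6 = -3*6 = -18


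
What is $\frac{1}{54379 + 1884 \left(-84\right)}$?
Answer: $- \frac{1}{103877} \approx -9.6268 \cdot 10^{-6}$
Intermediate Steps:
$\frac{1}{54379 + 1884 \left(-84\right)} = \frac{1}{54379 - 158256} = \frac{1}{-103877} = - \frac{1}{103877}$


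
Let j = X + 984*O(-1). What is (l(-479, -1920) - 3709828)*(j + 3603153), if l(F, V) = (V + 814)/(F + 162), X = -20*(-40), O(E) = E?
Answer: -4237143318664530/317 ≈ -1.3366e+13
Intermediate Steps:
X = 800
l(F, V) = (814 + V)/(162 + F)
j = -184 (j = 800 + 984*(-1) = 800 - 984 = -184)
(l(-479, -1920) - 3709828)*(j + 3603153) = ((814 - 1920)/(162 - 479) - 3709828)*(-184 + 3603153) = (-1106/(-317) - 3709828)*3602969 = (-1/317*(-1106) - 3709828)*3602969 = (1106/317 - 3709828)*3602969 = -1176014370/317*3602969 = -4237143318664530/317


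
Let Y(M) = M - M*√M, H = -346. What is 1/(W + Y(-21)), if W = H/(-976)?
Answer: -4916600/2306957209 - 5001024*I*√21/2306957209 ≈ -0.0021312 - 0.0099341*I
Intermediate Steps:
W = 173/488 (W = -346/(-976) = -346*(-1/976) = 173/488 ≈ 0.35451)
Y(M) = M - M^(3/2)
1/(W + Y(-21)) = 1/(173/488 + (-21 - (-21)^(3/2))) = 1/(173/488 + (-21 - (-21)*I*√21)) = 1/(173/488 + (-21 + 21*I*√21)) = 1/(-10075/488 + 21*I*√21)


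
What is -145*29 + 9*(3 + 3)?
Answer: -4151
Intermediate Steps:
-145*29 + 9*(3 + 3) = -4205 + 9*6 = -4205 + 54 = -4151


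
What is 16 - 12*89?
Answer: -1052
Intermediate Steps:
16 - 12*89 = 16 - 1068 = -1052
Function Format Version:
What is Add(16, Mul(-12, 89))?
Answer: -1052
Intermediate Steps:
Add(16, Mul(-12, 89)) = Add(16, -1068) = -1052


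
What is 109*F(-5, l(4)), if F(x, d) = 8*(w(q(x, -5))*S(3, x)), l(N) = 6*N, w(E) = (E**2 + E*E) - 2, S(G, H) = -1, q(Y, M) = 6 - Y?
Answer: -209280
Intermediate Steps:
w(E) = -2 + 2*E**2 (w(E) = (E**2 + E**2) - 2 = 2*E**2 - 2 = -2 + 2*E**2)
F(x, d) = 16 - 16*(6 - x)**2 (F(x, d) = 8*((-2 + 2*(6 - x)**2)*(-1)) = 8*(2 - 2*(6 - x)**2) = 16 - 16*(6 - x)**2)
109*F(-5, l(4)) = 109*(16 - 16*(-6 - 5)**2) = 109*(16 - 16*(-11)**2) = 109*(16 - 16*121) = 109*(16 - 1936) = 109*(-1920) = -209280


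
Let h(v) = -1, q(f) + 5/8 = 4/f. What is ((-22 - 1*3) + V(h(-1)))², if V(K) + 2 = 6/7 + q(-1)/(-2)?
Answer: 7123561/12544 ≈ 567.89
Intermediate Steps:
q(f) = -5/8 + 4/f
V(K) = 131/112 (V(K) = -2 + (6/7 + (-5/8 + 4/(-1))/(-2)) = -2 + (6*(⅐) + (-5/8 + 4*(-1))*(-½)) = -2 + (6/7 + (-5/8 - 4)*(-½)) = -2 + (6/7 - 37/8*(-½)) = -2 + (6/7 + 37/16) = -2 + 355/112 = 131/112)
((-22 - 1*3) + V(h(-1)))² = ((-22 - 1*3) + 131/112)² = ((-22 - 3) + 131/112)² = (-25 + 131/112)² = (-2669/112)² = 7123561/12544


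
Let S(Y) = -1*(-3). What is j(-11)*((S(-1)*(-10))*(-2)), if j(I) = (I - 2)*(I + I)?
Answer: 17160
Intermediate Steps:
S(Y) = 3
j(I) = 2*I*(-2 + I) (j(I) = (-2 + I)*(2*I) = 2*I*(-2 + I))
j(-11)*((S(-1)*(-10))*(-2)) = (2*(-11)*(-2 - 11))*((3*(-10))*(-2)) = (2*(-11)*(-13))*(-30*(-2)) = 286*60 = 17160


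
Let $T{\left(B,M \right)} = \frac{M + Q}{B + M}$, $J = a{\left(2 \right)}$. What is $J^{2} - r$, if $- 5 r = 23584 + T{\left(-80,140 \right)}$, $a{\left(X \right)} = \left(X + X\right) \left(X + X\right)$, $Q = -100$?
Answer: $\frac{74594}{15} \approx 4972.9$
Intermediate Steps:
$a{\left(X \right)} = 4 X^{2}$ ($a{\left(X \right)} = 2 X 2 X = 4 X^{2}$)
$J = 16$ ($J = 4 \cdot 2^{2} = 4 \cdot 4 = 16$)
$T{\left(B,M \right)} = \frac{-100 + M}{B + M}$ ($T{\left(B,M \right)} = \frac{M - 100}{B + M} = \frac{-100 + M}{B + M}$)
$r = - \frac{70754}{15}$ ($r = - \frac{23584 + \frac{-100 + 140}{-80 + 140}}{5} = - \frac{23584 + \frac{1}{60} \cdot 40}{5} = - \frac{23584 + \frac{2}{3}}{5} = \left(- \frac{1}{5}\right) \frac{70754}{3} = - \frac{70754}{15} \approx -4716.9$)
$J^{2} - r = 16^{2} - - \frac{70754}{15} = 256 + \frac{70754}{15} = \frac{74594}{15}$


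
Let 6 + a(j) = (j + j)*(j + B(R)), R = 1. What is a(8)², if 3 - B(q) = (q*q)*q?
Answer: 23716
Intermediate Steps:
B(q) = 3 - q³ (B(q) = 3 - q*q*q = 3 - q²*q = 3 - q³)
a(j) = -6 + 2*j*(2 + j) (a(j) = -6 + (j + j)*(j + (3 - 1*1³)) = -6 + (2*j)*(j + (3 - 1*1)) = -6 + (2*j)*(j + (3 - 1)) = -6 + (2*j)*(j + 2) = -6 + (2*j)*(2 + j) = -6 + 2*j*(2 + j))
a(8)² = (-6 + 2*8² + 4*8)² = (-6 + 2*64 + 32)² = (-6 + 128 + 32)² = 154² = 23716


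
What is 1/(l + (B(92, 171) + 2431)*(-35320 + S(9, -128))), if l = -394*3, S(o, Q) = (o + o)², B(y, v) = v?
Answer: -1/91060774 ≈ -1.0982e-8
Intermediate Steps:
S(o, Q) = 4*o² (S(o, Q) = (2*o)² = 4*o²)
l = -1182
1/(l + (B(92, 171) + 2431)*(-35320 + S(9, -128))) = 1/(-1182 + (171 + 2431)*(-35320 + 4*9²)) = 1/(-1182 + 2602*(-35320 + 4*81)) = 1/(-1182 + 2602*(-35320 + 324)) = 1/(-1182 + 2602*(-34996)) = 1/(-1182 - 91059592) = 1/(-91060774) = -1/91060774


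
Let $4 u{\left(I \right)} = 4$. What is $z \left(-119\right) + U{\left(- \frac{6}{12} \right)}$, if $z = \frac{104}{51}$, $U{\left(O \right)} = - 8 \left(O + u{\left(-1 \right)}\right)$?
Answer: $- \frac{740}{3} \approx -246.67$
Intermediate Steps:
$u{\left(I \right)} = 1$ ($u{\left(I \right)} = \frac{1}{4} \cdot 4 = 1$)
$U{\left(O \right)} = -8 - 8 O$ ($U{\left(O \right)} = - 8 \left(O + 1\right) = - 8 \left(1 + O\right) = -8 - 8 O$)
$z = \frac{104}{51}$ ($z = 104 \cdot \frac{1}{51} = \frac{104}{51} \approx 2.0392$)
$z \left(-119\right) + U{\left(- \frac{6}{12} \right)} = \frac{104}{51} \left(-119\right) - \left(8 + 8 \left(- \frac{6}{12}\right)\right) = - \frac{728}{3} - \left(8 + 8 \left(\left(-6\right) \frac{1}{12}\right)\right) = - \frac{728}{3} - 4 = - \frac{740}{3}$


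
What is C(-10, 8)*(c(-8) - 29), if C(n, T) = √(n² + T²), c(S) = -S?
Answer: -42*√41 ≈ -268.93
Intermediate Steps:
C(n, T) = √(T² + n²)
C(-10, 8)*(c(-8) - 29) = √(8² + (-10)²)*(-1*(-8) - 29) = √(64 + 100)*(8 - 29) = √164*(-21) = (2*√41)*(-21) = -42*√41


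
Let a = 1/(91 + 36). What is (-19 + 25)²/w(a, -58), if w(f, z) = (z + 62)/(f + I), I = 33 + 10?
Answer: 49158/127 ≈ 387.07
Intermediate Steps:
I = 43
a = 1/127 ≈ 0.0078740
w(f, z) = (62 + z)/(43 + f) (w(f, z) = (z + 62)/(f + 43) = (62 + z)/(43 + f))
(-19 + 25)²/w(a, -58) = (-19 + 25)²/(((62 - 58)/(43 + 1/127))) = 6²/((4/(5462/127))) = 36/(((127/5462)*4)) = 36/(254/2731) = 36*(2731/254) = 49158/127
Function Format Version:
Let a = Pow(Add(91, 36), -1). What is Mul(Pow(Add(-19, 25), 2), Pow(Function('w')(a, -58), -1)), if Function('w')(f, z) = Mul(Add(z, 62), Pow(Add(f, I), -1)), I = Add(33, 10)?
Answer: Rational(49158, 127) ≈ 387.07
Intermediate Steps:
I = 43
a = Rational(1, 127) (a = Pow(127, -1) = Rational(1, 127) ≈ 0.0078740)
Function('w')(f, z) = Mul(Pow(Add(43, f), -1), Add(62, z)) (Function('w')(f, z) = Mul(Add(z, 62), Pow(Add(f, 43), -1)) = Mul(Add(62, z), Pow(Add(43, f), -1)) = Mul(Pow(Add(43, f), -1), Add(62, z)))
Mul(Pow(Add(-19, 25), 2), Pow(Function('w')(a, -58), -1)) = Mul(Pow(Add(-19, 25), 2), Pow(Mul(Pow(Add(43, Rational(1, 127)), -1), Add(62, -58)), -1)) = Mul(Pow(6, 2), Pow(Mul(Pow(Rational(5462, 127), -1), 4), -1)) = Mul(36, Pow(Mul(Rational(127, 5462), 4), -1)) = Mul(36, Pow(Rational(254, 2731), -1)) = Mul(36, Rational(2731, 254)) = Rational(49158, 127)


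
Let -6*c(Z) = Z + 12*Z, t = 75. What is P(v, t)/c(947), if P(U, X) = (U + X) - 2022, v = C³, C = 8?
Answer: 8610/12311 ≈ 0.69937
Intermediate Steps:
c(Z) = -13*Z/6 (c(Z) = -(Z + 12*Z)/6 = -13*Z/6)
v = 512 (v = 8³ = 512)
P(U, X) = -2022 + U + X
P(v, t)/c(947) = (-2022 + 512 + 75)/((-13/6*947)) = -1435/(-12311/6) = -1435*(-6/12311) = 8610/12311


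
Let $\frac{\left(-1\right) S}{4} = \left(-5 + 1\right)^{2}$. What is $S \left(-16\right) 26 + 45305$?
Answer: $71929$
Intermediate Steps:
$S = -64$ ($S = - 4 \left(-5 + 1\right)^{2} = - 4 \left(-4\right)^{2} = \left(-4\right) 16 = -64$)
$S \left(-16\right) 26 + 45305 = \left(-64\right) \left(-16\right) 26 + 45305 = 1024 \cdot 26 + 45305 = 26624 + 45305 = 71929$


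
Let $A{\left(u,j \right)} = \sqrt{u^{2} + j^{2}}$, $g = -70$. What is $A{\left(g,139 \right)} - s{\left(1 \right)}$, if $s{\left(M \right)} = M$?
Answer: $-1 + \sqrt{24221} \approx 154.63$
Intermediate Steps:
$A{\left(u,j \right)} = \sqrt{j^{2} + u^{2}}$
$A{\left(g,139 \right)} - s{\left(1 \right)} = \sqrt{139^{2} + \left(-70\right)^{2}} - 1 = \sqrt{19321 + 4900} - 1 = \sqrt{24221} - 1 = -1 + \sqrt{24221}$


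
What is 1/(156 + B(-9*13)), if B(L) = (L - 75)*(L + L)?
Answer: 1/45084 ≈ 2.2181e-5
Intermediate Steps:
B(L) = 2*L*(-75 + L) (B(L) = (-75 + L)*(2*L) = 2*L*(-75 + L))
1/(156 + B(-9*13)) = 1/(156 + 2*(-9*13)*(-75 - 9*13)) = 1/(156 + 2*(-117)*(-75 - 117)) = 1/(156 + 2*(-117)*(-192)) = 1/(156 + 44928) = 1/45084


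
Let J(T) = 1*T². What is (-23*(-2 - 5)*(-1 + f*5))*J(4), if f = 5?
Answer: 61824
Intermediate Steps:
J(T) = T²
(-23*(-2 - 5)*(-1 + f*5))*J(4) = -23*(-2 - 5)*(-1 + 5*5)*4² = -(-161)*(-1 + 25)*16 = -(-161)*24*16 = -23*(-168)*16 = 3864*16 = 61824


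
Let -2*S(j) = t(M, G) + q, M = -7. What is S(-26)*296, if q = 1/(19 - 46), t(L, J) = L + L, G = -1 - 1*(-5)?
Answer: 56092/27 ≈ 2077.5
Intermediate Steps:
G = 4 (G = -1 + 5 = 4)
t(L, J) = 2*L
q = -1/27 (q = 1/(-27) = -1/27 ≈ -0.037037)
S(j) = 379/54 (S(j) = -(2*(-7) - 1/27)/2 = -(-14 - 1/27)/2 = -½*(-379/27) = 379/54)
S(-26)*296 = (379/54)*296 = 56092/27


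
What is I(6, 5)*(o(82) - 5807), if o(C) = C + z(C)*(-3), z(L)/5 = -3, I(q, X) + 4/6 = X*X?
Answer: -414640/3 ≈ -1.3821e+5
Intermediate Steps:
I(q, X) = -⅔ + X² (I(q, X) = -⅔ + X*X = -⅔ + X²)
z(L) = -15 (z(L) = 5*(-3) = -15)
o(C) = 45 + C (o(C) = C - 15*(-3) = C + 45 = 45 + C)
I(6, 5)*(o(82) - 5807) = (-⅔ + 5²)*((45 + 82) - 5807) = (-⅔ + 25)*(127 - 5807) = (73/3)*(-5680) = -414640/3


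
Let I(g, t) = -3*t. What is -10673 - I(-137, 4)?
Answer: -10661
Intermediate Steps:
-10673 - I(-137, 4) = -10673 - (-3)*4 = -10673 - 1*(-12) = -10673 + 12 = -10661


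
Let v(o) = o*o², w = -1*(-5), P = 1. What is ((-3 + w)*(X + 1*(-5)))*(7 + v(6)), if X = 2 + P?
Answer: -892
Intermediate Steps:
w = 5
X = 3 (X = 2 + 1 = 3)
v(o) = o³
((-3 + w)*(X + 1*(-5)))*(7 + v(6)) = ((-3 + 5)*(3 + 1*(-5)))*(7 + 6³) = (2*(3 - 5))*(7 + 216) = (2*(-2))*223 = -4*223 = -892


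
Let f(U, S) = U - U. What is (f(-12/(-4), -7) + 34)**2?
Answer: 1156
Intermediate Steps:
f(U, S) = 0
(f(-12/(-4), -7) + 34)**2 = (0 + 34)**2 = 34**2 = 1156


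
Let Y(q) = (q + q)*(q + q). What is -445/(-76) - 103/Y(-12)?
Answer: 62123/10944 ≈ 5.6764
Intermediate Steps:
Y(q) = 4*q² (Y(q) = (2*q)*(2*q) = 4*q²)
-445/(-76) - 103/Y(-12) = -445/(-76) - 103/(4*(-12)²) = -445*(-1/76) - 103/(4*144) = 445/76 - 103/576 = 62123/10944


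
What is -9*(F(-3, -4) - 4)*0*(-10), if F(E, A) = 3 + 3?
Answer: 0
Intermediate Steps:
F(E, A) = 6
-9*(F(-3, -4) - 4)*0*(-10) = -9*(6 - 4)*0*(-10) = -18*0*(-10) = -9*0*(-10) = 0*(-10) = 0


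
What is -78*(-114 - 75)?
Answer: 14742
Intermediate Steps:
-78*(-114 - 75) = -78*(-189) = 14742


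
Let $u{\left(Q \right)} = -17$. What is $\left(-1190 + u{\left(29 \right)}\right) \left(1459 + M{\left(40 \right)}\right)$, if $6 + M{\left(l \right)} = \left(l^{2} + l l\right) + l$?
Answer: $-5664451$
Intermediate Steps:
$M{\left(l \right)} = -6 + l + 2 l^{2}$ ($M{\left(l \right)} = -6 + \left(\left(l^{2} + l l\right) + l\right) = -6 + \left(\left(l^{2} + l^{2}\right) + l\right) = -6 + \left(2 l^{2} + l\right) = -6 + \left(l + 2 l^{2}\right) = -6 + l + 2 l^{2}$)
$\left(-1190 + u{\left(29 \right)}\right) \left(1459 + M{\left(40 \right)}\right) = \left(-1190 - 17\right) \left(1459 + \left(-6 + 40 + 2 \cdot 40^{2}\right)\right) = - 1207 \left(1459 + \left(-6 + 40 + 2 \cdot 1600\right)\right) = - 1207 \left(1459 + \left(-6 + 40 + 3200\right)\right) = - 1207 \left(1459 + 3234\right) = \left(-1207\right) 4693 = -5664451$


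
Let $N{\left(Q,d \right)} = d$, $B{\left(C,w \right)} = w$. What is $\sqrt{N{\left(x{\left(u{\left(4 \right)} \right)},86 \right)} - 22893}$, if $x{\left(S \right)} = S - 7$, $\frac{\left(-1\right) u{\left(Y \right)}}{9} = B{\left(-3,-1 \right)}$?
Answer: $i \sqrt{22807} \approx 151.02 i$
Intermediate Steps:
$u{\left(Y \right)} = 9$ ($u{\left(Y \right)} = \left(-9\right) \left(-1\right) = 9$)
$x{\left(S \right)} = -7 + S$ ($x{\left(S \right)} = S - 7 = -7 + S$)
$\sqrt{N{\left(x{\left(u{\left(4 \right)} \right)},86 \right)} - 22893} = \sqrt{86 - 22893} = \sqrt{-22807} = i \sqrt{22807}$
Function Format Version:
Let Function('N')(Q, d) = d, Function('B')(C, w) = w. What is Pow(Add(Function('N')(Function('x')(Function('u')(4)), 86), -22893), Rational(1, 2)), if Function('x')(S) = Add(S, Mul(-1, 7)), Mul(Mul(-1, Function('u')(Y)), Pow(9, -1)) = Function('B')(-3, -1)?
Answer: Mul(I, Pow(22807, Rational(1, 2))) ≈ Mul(151.02, I)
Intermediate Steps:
Function('u')(Y) = 9 (Function('u')(Y) = Mul(-9, -1) = 9)
Function('x')(S) = Add(-7, S) (Function('x')(S) = Add(S, -7) = Add(-7, S))
Pow(Add(Function('N')(Function('x')(Function('u')(4)), 86), -22893), Rational(1, 2)) = Pow(Add(86, -22893), Rational(1, 2)) = Pow(-22807, Rational(1, 2)) = Mul(I, Pow(22807, Rational(1, 2)))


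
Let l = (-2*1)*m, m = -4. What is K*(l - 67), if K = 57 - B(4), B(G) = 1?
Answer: -3304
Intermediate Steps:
K = 56 (K = 57 - 1*1 = 57 - 1 = 56)
l = 8 (l = -2*1*(-4) = -2*(-4) = 8)
K*(l - 67) = 56*(8 - 67) = 56*(-59) = -3304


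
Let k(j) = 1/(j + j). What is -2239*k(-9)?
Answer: 2239/18 ≈ 124.39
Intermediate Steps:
k(j) = 1/(2*j)
-2239*k(-9) = -2239/(2*(-9)) = -2239*(-1)/(2*9) = -2239*(-1/18) = 2239/18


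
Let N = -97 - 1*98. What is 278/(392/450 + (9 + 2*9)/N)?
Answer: 813150/2143 ≈ 379.44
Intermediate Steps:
N = -195 (N = -97 - 98 = -195)
278/(392/450 + (9 + 2*9)/N) = 278/(392/450 + (9 + 2*9)/(-195)) = 278/(392*(1/450) + (9 + 18)*(-1/195)) = 278/(196/225 + 27*(-1/195)) = 278/(196/225 - 9/65) = 278/(2143/2925) = 278*(2925/2143) = 813150/2143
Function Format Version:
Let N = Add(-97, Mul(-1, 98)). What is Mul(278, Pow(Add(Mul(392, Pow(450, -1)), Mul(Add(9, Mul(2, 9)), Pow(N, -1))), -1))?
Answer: Rational(813150, 2143) ≈ 379.44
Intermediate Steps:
N = -195 (N = Add(-97, -98) = -195)
Mul(278, Pow(Add(Mul(392, Pow(450, -1)), Mul(Add(9, Mul(2, 9)), Pow(N, -1))), -1)) = Mul(278, Pow(Add(Mul(392, Pow(450, -1)), Mul(Add(9, Mul(2, 9)), Pow(-195, -1))), -1)) = Mul(278, Pow(Add(Mul(392, Rational(1, 450)), Mul(Add(9, 18), Rational(-1, 195))), -1)) = Mul(278, Pow(Add(Rational(196, 225), Mul(27, Rational(-1, 195))), -1)) = Mul(278, Pow(Add(Rational(196, 225), Rational(-9, 65)), -1)) = Mul(278, Pow(Rational(2143, 2925), -1)) = Mul(278, Rational(2925, 2143)) = Rational(813150, 2143)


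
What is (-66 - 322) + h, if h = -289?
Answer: -677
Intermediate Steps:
(-66 - 322) + h = (-66 - 322) - 289 = -388 - 289 = -677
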